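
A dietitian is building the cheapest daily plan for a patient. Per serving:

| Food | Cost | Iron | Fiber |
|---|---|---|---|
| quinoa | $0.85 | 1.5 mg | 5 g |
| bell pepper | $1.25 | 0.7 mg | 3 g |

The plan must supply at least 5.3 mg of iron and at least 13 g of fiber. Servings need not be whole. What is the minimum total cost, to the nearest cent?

$3.00

An LP optimum is at a vertex; with two nutrient constraints at most two foods are used. Check each candidate.
quinoa only: max(5.3/1.5, 13/5) = 3.533 servings → $3.00.
bell pepper only: max(5.3/0.7, 13/3) = 7.571 servings → $9.46.
quinoa + bell pepper: intersection lies outside the first quadrant.
The minimum over all feasible corners is $3.00.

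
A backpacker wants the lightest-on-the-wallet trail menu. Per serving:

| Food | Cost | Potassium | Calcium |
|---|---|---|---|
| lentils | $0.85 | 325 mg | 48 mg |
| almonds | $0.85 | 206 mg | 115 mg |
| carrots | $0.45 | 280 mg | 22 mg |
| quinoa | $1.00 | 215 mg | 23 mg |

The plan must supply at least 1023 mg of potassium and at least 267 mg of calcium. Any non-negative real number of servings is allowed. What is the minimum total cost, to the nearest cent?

$2.62

At the optimum either one food covers both requirements or two foods hit both targets exactly; no other combination can be cheaper.
lentils only: max(1023/325, 267/48) = 5.562 servings → $4.73.
almonds only: max(1023/206, 267/115) = 4.966 servings → $4.22.
carrots only: max(1023/280, 267/22) = 12.14 servings → $5.46.
quinoa only: max(1023/215, 267/23) = 11.61 servings → $11.61.
lentils + almonds with both tight: 2.279 servings and 1.371 servings → $3.10.
lentils + carrots: the both-tight solution has a negative serving — not a feasible corner.
lentils + quinoa with both targets exact would need a negative amount; discard.
almonds + carrots with both tight: 1.889 servings and 2.264 servings → $2.62.
almonds + quinoa with both tight: 1.695 servings and 3.134 servings → $4.57.
carrots + quinoa: intersection lies outside the first quadrant.
The minimum over all feasible corners is $2.62.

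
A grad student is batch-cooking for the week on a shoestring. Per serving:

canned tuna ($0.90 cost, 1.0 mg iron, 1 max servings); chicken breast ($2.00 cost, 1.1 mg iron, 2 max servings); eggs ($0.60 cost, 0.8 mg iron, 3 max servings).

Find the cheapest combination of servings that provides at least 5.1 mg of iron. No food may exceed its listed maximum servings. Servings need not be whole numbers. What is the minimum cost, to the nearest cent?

Cost per mg of iron: eggs $0.7500, canned tuna $0.9000, chicken breast $1.8182.
Take 3 servings of eggs: +2.4 mg iron for $1.80 (total $1.80, still need 2.7 mg).
Take 1 serving of canned tuna: +1.0 mg iron for $0.90 (total $2.70, still need 1.7 mg).
Take 1.545 servings of chicken breast: +1.7 mg iron for $3.09 (total $5.79, still need 0.0 mg).
Filling from the cheapest source first is optimal under one linear minimum: $5.79.

$5.79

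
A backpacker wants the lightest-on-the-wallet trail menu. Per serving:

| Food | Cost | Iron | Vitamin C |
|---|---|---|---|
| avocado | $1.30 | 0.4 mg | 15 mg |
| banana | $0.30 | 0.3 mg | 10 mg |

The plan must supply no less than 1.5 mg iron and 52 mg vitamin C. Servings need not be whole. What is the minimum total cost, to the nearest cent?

$1.56

Compare the cost at each extreme point of the feasible region.
avocado only: max(1.5/0.4, 52/15) = 3.75 servings → $4.88.
banana only: max(1.5/0.3, 52/10) = 5.2 servings → $1.56.
avocado + banana with both tight: 1.2 servings and 3.4 servings → $2.58.
Cheapest feasible corner: $1.56.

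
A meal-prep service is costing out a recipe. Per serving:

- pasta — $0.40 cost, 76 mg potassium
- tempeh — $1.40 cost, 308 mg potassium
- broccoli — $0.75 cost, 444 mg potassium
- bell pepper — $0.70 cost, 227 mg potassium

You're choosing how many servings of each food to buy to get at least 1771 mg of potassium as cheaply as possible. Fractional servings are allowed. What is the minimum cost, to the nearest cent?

$2.99

Cost per mg of potassium: broccoli $0.0017, bell pepper $0.0031, tempeh $0.0045, pasta $0.0053.
With no serving limits, use only broccoli: 1771 mg / 444 mg = 3.989 servings × $0.75 = $2.99.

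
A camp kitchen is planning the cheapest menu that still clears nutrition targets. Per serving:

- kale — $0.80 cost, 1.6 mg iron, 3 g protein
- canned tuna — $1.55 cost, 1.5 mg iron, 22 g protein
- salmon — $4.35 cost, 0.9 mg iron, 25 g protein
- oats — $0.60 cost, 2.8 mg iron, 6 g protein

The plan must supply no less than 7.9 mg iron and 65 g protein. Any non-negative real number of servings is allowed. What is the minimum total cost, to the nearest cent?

The cheapest plan sits at a corner of the feasible region — with two constraints it uses at most two foods.
kale only: max(7.9/1.6, 65/3) = 21.67 servings → $17.33.
canned tuna only: max(7.9/1.5, 65/22) = 5.267 servings → $8.16.
salmon only: max(7.9/0.9, 65/25) = 8.778 servings → $38.18.
oats only: max(7.9/2.8, 65/6) = 10.83 servings → $6.50.
kale + canned tuna with both tight: 2.485 servings and 2.616 servings → $6.04.
kale + salmon with both tight: 3.727 servings and 2.153 servings → $12.35.
kale + oats with both targets exact would need a negative amount; discard.
canned tuna + salmon: intersection lies outside the first quadrant.
canned tuna + oats with both tight: 2.559 servings and 1.451 servings → $4.84.
salmon + oats with both tight: 2.084 servings and 2.152 servings → $10.35.
The minimum over all feasible corners is $4.84.

$4.84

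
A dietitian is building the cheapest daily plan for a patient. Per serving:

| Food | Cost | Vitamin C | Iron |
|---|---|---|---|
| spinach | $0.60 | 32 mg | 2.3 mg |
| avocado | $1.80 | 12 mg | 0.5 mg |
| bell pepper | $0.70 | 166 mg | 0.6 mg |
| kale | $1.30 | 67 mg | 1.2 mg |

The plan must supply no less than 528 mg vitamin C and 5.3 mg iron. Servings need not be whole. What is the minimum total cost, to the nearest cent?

$2.95

Compare the cost at each extreme point of the feasible region.
spinach only: max(528/32, 5.3/2.3) = 16.5 servings → $9.90.
avocado only: max(528/12, 5.3/0.5) = 44 servings → $79.20.
bell pepper only: max(528/166, 5.3/0.6) = 8.833 servings → $6.18.
kale only: max(528/67, 5.3/1.2) = 7.881 servings → $10.24.
spinach + avocado: the both-tight solution has a negative serving — not a feasible corner.
spinach + bell pepper with both tight: 1.553 servings and 2.881 servings → $2.95.
spinach + kale: intersection lies outside the first quadrant.
avocado + bell pepper with both tight: 7.427 servings and 2.644 servings → $15.22.
avocado + kale: the both-tight solution has a negative serving — not a feasible corner.
bell pepper + kale with both tight: 1.752 servings and 3.541 servings → $5.83.
So the least-cost plan costs $2.95.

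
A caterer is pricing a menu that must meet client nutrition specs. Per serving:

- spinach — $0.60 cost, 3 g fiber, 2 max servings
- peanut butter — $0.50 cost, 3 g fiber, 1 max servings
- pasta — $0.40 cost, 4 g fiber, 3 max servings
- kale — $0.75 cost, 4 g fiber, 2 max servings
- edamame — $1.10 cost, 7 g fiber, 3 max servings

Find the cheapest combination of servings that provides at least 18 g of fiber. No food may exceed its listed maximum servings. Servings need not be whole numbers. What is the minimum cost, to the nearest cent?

$2.14

Cost per g of fiber: pasta $0.1000, edamame $0.1571, peanut butter $0.1667, kale $0.1875, spinach $0.2000.
Take 3 servings of pasta: +12.0 g fiber for $1.20 (total $1.20, still need 6.0 g).
Take 0.8571 servings of edamame: +6.0 g fiber for $0.94 (total $2.14, still need 0.0 g).
Filling from the cheapest source first is optimal under one linear minimum: $2.14.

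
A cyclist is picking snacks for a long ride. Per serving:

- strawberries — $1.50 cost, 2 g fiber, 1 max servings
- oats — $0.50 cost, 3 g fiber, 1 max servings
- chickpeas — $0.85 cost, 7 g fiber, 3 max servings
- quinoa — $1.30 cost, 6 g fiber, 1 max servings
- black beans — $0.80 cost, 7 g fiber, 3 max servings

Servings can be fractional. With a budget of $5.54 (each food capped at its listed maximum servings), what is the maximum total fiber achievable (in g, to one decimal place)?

45.4 g

Fiber per dollar: black beans 8.75, chickpeas 8.235, oats 6, quinoa 4.615, strawberries 1.333.
Take 3 servings of black beans: spends $2.40, +21.0 g fiber (running total 21.0 g).
Take 3 servings of chickpeas: spends $2.55, +21.0 g fiber (running total 42.0 g).
Take 1 serving of oats: spends $0.50, +3.0 g fiber (running total 45.0 g).
Take 0.06923 servings of quinoa: spends $0.09, +0.4 g fiber (running total 45.4 g).
Filling greedily by fiber-per-dollar is optimal for one linear limit, giving 45.4 g.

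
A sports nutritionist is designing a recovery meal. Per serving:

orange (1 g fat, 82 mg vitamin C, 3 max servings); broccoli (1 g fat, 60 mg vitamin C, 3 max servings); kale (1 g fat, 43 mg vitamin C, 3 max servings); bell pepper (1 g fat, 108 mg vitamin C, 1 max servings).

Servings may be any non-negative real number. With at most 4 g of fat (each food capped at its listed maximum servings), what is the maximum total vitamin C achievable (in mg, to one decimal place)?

354.0 mg

Vitamin C per g fat: bell pepper 108, orange 82, broccoli 60, kale 43.
Take 1 serving of bell pepper: uses 1 g fat, +108.0 mg vitamin C (running total 108.0 mg).
Take 3 servings of orange: uses 3 g fat, +246.0 mg vitamin C (running total 354.0 mg).
Filling greedily by vitamin C-per-g fat is optimal for one linear limit, giving 354.0 mg.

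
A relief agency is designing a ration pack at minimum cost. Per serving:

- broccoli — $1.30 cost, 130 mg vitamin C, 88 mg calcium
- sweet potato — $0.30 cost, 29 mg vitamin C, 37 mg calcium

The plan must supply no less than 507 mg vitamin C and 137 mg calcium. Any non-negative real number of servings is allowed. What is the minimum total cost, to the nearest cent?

broccoli only: max(507/130, 137/88) = 3.9 servings → $5.07.
sweet potato only: max(507/29, 137/37) = 17.48 servings → $5.24.
broccoli + sweet potato with both targets exact would need a negative amount; discard.
The minimum over all feasible corners is $5.07.

$5.07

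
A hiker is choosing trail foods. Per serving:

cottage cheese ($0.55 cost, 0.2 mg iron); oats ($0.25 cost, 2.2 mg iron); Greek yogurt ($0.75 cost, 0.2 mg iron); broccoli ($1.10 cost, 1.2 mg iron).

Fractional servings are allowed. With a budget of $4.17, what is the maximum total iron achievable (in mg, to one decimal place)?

Iron per dollar: oats 8.8, broccoli 1.091, cottage cheese 0.3636, Greek yogurt 0.2667.
With no serving limits, spend the whole cost allowance on oats: $4.17 / $0.25 × 2.2 mg = 36.7 mg.

36.7 mg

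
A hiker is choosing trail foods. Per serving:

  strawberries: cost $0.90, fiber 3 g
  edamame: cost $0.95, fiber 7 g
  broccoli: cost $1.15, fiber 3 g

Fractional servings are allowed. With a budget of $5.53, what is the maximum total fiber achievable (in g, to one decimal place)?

40.7 g

Fiber per dollar: edamame 7.368, strawberries 3.333, broccoli 2.609.
With no serving limits, spend the whole cost allowance on edamame: $5.53 / $0.95 × 7 g = 40.7 g.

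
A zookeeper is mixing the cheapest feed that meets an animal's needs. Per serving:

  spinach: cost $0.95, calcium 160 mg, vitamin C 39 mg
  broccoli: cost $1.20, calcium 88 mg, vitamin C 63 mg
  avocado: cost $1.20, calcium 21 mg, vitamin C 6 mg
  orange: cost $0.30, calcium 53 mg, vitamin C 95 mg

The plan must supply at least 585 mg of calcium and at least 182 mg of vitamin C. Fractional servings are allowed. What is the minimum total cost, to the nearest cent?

spinach only: max(585/160, 182/39) = 4.667 servings → $4.43.
broccoli only: max(585/88, 182/63) = 6.648 servings → $7.98.
avocado only: max(585/21, 182/6) = 30.33 servings → $36.40.
orange only: max(585/53, 182/95) = 11.04 servings → $3.31.
spinach + broccoli with both tight: 3.135 servings and 0.9484 servings → $4.12.
spinach + avocado: intersection lies outside the first quadrant.
spinach + orange with both tight: 3.497 servings and 0.4801 servings → $3.47.
broccoli + avocado with both tight: 0.3925 servings and 26.21 servings → $31.93.
broccoli + orange: intersection lies outside the first quadrant.
avocado + orange with both tight: 27.39 servings and 0.186 servings → $32.92.
The minimum over all feasible corners is $3.31.

$3.31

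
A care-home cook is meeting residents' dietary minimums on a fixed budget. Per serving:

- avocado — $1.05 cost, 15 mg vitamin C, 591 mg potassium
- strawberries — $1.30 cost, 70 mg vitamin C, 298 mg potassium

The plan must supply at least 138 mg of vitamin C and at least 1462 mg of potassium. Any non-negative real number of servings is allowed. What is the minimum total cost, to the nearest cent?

$3.84

Minimising a linear cost over {vitamin C ≥ 138, potassium ≥ 1462, servings ≥ 0} — the optimum is at a vertex, using one or two foods.
avocado only: max(138/15, 1462/591) = 9.2 servings → $9.66.
strawberries only: max(138/70, 1462/298) = 4.906 servings → $6.38.
avocado + strawberries with both tight: 1.659 servings and 1.616 servings → $3.84.
So the least-cost plan costs $3.84.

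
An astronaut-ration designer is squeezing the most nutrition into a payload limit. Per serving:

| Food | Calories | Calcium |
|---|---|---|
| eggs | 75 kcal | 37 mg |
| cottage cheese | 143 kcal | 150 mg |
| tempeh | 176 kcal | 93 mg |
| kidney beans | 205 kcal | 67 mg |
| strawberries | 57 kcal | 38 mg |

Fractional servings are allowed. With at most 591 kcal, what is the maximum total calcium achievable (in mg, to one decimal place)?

Calcium per kcal: cottage cheese 1.049, strawberries 0.6667, tempeh 0.5284, eggs 0.4933, kidney beans 0.3268.
With no serving limits, spend the whole calories allowance on cottage cheese: 591 kcal / 143 kcal × 150 mg = 619.9 mg.

619.9 mg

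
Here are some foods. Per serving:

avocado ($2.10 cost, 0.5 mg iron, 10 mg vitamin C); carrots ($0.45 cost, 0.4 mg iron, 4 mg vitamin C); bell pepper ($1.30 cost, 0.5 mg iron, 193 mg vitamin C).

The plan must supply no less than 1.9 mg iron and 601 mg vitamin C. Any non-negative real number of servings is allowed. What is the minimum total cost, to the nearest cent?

$4.42

avocado only: max(1.9/0.5, 601/10) = 60.1 servings → $126.21.
carrots only: max(1.9/0.4, 601/4) = 150.2 servings → $67.61.
bell pepper only: max(1.9/0.5, 601/193) = 3.8 servings → $4.94.
avocado + carrots with both targets exact would need a negative amount; discard.
avocado + bell pepper with both tight: 0.7235 servings and 3.077 servings → $5.52.
carrots + bell pepper with both tight: 0.8803 servings and 3.096 servings → $4.42.
So the least-cost plan costs $4.42.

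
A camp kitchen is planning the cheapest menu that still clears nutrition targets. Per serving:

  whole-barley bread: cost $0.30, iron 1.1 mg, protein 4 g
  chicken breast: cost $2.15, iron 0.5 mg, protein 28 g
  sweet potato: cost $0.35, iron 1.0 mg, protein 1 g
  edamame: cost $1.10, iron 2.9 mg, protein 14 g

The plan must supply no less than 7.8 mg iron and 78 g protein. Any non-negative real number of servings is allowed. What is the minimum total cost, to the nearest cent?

$5.85

Compare the cost at each extreme point of the feasible region.
whole-barley bread only: max(7.8/1.1, 78/4) = 19.5 servings → $5.85.
chicken breast only: max(7.8/0.5, 78/28) = 15.6 servings → $33.54.
sweet potato only: max(7.8/1.0, 78/1) = 78 servings → $27.30.
edamame only: max(7.8/2.9, 78/14) = 5.571 servings → $6.13.
whole-barley bread + chicken breast with both tight: 6.229 servings and 1.896 servings → $5.94.
whole-barley bread + sweet potato with both targets exact would need a negative amount; discard.
whole-barley bread + edamame: intersection lies outside the first quadrant.
chicken breast + sweet potato with both tight: 2.553 servings and 6.524 servings → $7.77.
chicken breast + edamame with both tight: 1.577 servings and 2.418 servings → $6.05.
sweet potato + edamame with both targets exact would need a negative amount; discard.
Cheapest feasible corner: $5.85.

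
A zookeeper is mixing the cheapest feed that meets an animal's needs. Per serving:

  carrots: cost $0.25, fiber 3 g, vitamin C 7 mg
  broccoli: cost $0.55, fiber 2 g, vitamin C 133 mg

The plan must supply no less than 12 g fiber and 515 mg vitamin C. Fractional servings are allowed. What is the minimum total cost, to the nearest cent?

The cheapest plan sits at a corner of the feasible region — with two constraints it uses at most two foods.
carrots only: max(12/3, 515/7) = 73.57 servings → $18.39.
broccoli only: max(12/2, 515/133) = 6 servings → $3.30.
carrots + broccoli with both tight: 1.47 servings and 3.795 servings → $2.45.
Cheapest feasible corner: $2.45.

$2.45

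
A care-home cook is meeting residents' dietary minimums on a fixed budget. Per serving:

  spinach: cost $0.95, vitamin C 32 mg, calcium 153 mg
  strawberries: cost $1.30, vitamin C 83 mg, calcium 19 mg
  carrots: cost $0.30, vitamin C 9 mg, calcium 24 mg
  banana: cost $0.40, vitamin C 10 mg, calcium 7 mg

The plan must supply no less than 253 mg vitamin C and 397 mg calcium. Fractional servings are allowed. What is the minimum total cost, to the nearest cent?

$5.01

Compare the cost at each extreme point of the feasible region.
spinach only: max(253/32, 397/153) = 7.906 servings → $7.51.
strawberries only: max(253/83, 397/19) = 20.89 servings → $27.16.
carrots only: max(253/9, 397/24) = 28.11 servings → $8.43.
banana only: max(253/10, 397/7) = 56.71 servings → $22.69.
spinach + strawberries with both tight: 2.328 servings and 2.151 servings → $5.01.
spinach + carrots: the both-tight solution has a negative serving — not a feasible corner.
spinach + banana with both tight: 1.684 servings and 19.91 servings → $9.56.
strawberries + carrots with both tight: 1.372 servings and 15.46 servings → $6.42.
strawberries + banana: the both-tight solution has a negative serving — not a feasible corner.
carrots + banana with both tight: 12.42 servings and 14.12 servings → $9.37.
Cheapest feasible corner: $5.01.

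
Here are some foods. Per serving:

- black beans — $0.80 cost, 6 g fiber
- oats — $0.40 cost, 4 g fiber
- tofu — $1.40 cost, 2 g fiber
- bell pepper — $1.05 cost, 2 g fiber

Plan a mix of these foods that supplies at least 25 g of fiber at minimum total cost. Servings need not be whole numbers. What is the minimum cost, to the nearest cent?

$2.50

Cost per g of fiber: oats $0.1000, black beans $0.1333, bell pepper $0.5250, tofu $0.7000.
With no serving limits, use only oats: 25 g / 4 g = 6.25 servings × $0.40 = $2.50.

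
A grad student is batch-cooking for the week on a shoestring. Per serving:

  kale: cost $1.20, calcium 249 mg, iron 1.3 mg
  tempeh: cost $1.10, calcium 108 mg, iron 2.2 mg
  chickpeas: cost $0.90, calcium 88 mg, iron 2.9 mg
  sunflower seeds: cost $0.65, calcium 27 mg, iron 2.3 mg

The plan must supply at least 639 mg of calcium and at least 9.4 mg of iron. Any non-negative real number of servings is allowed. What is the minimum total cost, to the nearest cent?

Two binding constraints pin down two serving amounts, so the optimal mix uses at most two foods. The candidates are each food alone (scaled to the tighter of calcium/iron) and each pair with both constraints tight.
kale only: max(639/249, 9.4/1.3) = 7.231 servings → $8.68.
tempeh only: max(639/108, 9.4/2.2) = 5.917 servings → $6.51.
chickpeas only: max(639/88, 9.4/2.9) = 7.261 servings → $6.54.
sunflower seeds only: max(639/27, 9.4/2.3) = 23.67 servings → $15.38.
kale + tempeh with both tight: 0.9588 servings and 3.706 servings → $5.23.
kale + chickpeas with both tight: 1.688 servings and 2.485 servings → $4.26.
kale + sunflower seeds with both tight: 2.262 servings and 2.809 servings → $4.54.
tempeh + chickpeas with both targets exact would need a negative amount; discard.
tempeh + sunflower seeds with both targets exact would need a negative amount; discard.
chickpeas + sunflower seeds with both targets exact would need a negative amount; discard.
Cheapest feasible corner: $4.26.

$4.26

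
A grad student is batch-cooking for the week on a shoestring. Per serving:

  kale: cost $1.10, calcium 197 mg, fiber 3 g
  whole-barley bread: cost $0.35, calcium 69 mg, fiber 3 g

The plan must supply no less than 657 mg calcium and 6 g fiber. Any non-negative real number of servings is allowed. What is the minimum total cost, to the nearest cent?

The cheapest plan sits at a corner of the feasible region — with two constraints it uses at most two foods.
kale only: max(657/197, 6/3) = 3.335 servings → $3.67.
whole-barley bread only: max(657/69, 6/3) = 9.522 servings → $3.33.
kale + whole-barley bread with both targets exact would need a negative amount; discard.
Cheapest feasible corner: $3.33.

$3.33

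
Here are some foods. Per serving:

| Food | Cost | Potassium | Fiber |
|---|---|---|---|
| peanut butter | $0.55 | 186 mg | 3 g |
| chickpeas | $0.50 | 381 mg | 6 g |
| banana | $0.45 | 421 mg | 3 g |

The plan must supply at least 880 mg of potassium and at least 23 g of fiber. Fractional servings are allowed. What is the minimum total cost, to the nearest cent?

$1.92

A basic optimal solution has at most two foods positive. Try each food alone and each pair with both targets met exactly.
peanut butter only: max(880/186, 23/3) = 7.667 servings → $4.22.
chickpeas only: max(880/381, 23/6) = 3.833 servings → $1.92.
banana only: max(880/421, 23/3) = 7.667 servings → $3.45.
peanut butter + chickpeas with both targets exact would need a negative amount; discard.
peanut butter + banana: intersection lies outside the first quadrant.
chickpeas + banana: intersection lies outside the first quadrant.
So the least-cost plan costs $1.92.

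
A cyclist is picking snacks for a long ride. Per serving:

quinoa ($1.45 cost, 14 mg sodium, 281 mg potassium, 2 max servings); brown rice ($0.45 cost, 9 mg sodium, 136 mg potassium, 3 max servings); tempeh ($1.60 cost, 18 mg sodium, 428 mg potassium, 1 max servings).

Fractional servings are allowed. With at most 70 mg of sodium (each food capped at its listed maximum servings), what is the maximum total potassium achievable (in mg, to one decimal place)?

Potassium per mg sodium: tempeh 23.78, quinoa 20.07, brown rice 15.11.
Take 1 serving of tempeh: uses 18 mg sodium, +428.0 mg potassium (running total 428.0 mg).
Take 2 servings of quinoa: uses 28 mg sodium, +562.0 mg potassium (running total 990.0 mg).
Take 2.667 servings of brown rice: uses 24 mg sodium, +362.7 mg potassium (running total 1352.7 mg).
Greedy by best ratio exhausts the sodium allowance optimally: 1352.7 mg.

1352.7 mg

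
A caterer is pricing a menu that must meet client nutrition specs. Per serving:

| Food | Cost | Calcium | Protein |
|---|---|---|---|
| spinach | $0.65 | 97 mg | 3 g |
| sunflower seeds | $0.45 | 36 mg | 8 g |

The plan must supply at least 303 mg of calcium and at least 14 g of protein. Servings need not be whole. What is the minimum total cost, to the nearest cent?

A basic optimal solution has at most two foods positive. Try each food alone and each pair with both targets met exactly.
spinach only: max(303/97, 14/3) = 4.667 servings → $3.03.
sunflower seeds only: max(303/36, 14/8) = 8.417 servings → $3.79.
spinach + sunflower seeds with both tight: 2.874 servings and 0.6722 servings → $2.17.
The minimum over all feasible corners is $2.17.

$2.17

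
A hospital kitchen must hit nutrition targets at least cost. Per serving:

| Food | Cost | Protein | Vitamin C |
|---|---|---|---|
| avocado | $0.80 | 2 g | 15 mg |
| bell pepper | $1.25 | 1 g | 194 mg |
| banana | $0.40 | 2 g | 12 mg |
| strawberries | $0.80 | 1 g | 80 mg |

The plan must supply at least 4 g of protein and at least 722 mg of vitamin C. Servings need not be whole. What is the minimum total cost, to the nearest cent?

The cheapest plan sits at a corner of the feasible region — with two constraints it uses at most two foods.
avocado only: max(4/2, 722/15) = 48.13 servings → $38.51.
bell pepper only: max(4/1, 722/194) = 4 servings → $5.00.
banana only: max(4/2, 722/12) = 60.17 servings → $24.07.
strawberries only: max(4/1, 722/80) = 9.025 servings → $7.22.
avocado + bell pepper with both tight: 0.1448 servings and 3.71 servings → $4.75.
avocado + banana with both targets exact would need a negative amount; discard.
avocado + strawberries: the both-tight solution has a negative serving — not a feasible corner.
bell pepper + banana with both tight: 3.713 servings and 0.1436 servings → $4.70.
bell pepper + strawberries with both tight: 3.526 servings and 0.4737 servings → $4.79.
banana + strawberries with both targets exact would need a negative amount; discard.
Cheapest feasible corner: $4.70.

$4.70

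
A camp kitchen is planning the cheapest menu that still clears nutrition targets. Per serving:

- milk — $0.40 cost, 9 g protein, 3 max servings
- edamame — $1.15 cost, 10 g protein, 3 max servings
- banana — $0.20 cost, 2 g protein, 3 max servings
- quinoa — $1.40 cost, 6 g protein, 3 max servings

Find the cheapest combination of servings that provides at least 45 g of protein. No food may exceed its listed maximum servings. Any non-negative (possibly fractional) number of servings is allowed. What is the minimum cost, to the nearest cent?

$3.18

Cost per g of protein: milk $0.0444, banana $0.1000, edamame $0.1150, quinoa $0.2333.
Take 3 servings of milk: +27.0 g protein for $1.20 (total $1.20, still need 18.0 g).
Take 3 servings of banana: +6.0 g protein for $0.60 (total $1.80, still need 12.0 g).
Take 1.2 servings of edamame: +12.0 g protein for $1.38 (total $3.18, still need 0.0 g).
Filling from the cheapest source first is optimal under one linear minimum: $3.18.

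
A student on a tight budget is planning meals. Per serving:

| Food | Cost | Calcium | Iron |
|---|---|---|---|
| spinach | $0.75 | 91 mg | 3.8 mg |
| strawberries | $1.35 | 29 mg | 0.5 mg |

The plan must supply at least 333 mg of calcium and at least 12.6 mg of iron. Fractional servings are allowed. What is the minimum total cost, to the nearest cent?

$2.74

This is a tiny linear program; its minimum lies at a vertex of the feasible set. List the vertices and price them.
spinach only: max(333/91, 12.6/3.8) = 3.659 servings → $2.74.
strawberries only: max(333/29, 12.6/0.5) = 25.2 servings → $34.02.
spinach + strawberries with both tight: 3.074 servings and 1.836 servings → $4.78.
The minimum over all feasible corners is $2.74.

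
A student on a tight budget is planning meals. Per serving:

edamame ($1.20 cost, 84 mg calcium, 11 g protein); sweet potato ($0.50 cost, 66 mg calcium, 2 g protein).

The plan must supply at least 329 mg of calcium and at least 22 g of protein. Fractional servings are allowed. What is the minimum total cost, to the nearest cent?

edamame only: max(329/84, 22/11) = 3.917 servings → $4.70.
sweet potato only: max(329/66, 22/2) = 11 servings → $5.50.
edamame + sweet potato with both tight: 1.423 servings and 3.174 servings → $3.29.
So the least-cost plan costs $3.29.

$3.29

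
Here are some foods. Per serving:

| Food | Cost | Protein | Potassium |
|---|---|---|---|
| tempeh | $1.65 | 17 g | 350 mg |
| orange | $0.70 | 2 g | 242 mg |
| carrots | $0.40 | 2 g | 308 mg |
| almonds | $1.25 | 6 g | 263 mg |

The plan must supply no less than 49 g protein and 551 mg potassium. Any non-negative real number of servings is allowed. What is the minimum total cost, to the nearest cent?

$4.76

tempeh only: max(49/17, 551/350) = 2.882 servings → $4.76.
orange only: max(49/2, 551/242) = 24.5 servings → $17.15.
carrots only: max(49/2, 551/308) = 24.5 servings → $9.80.
almonds only: max(49/6, 551/263) = 8.167 servings → $10.21.
tempeh + orange with both targets exact would need a negative amount; discard.
tempeh + carrots: intersection lies outside the first quadrant.
tempeh + almonds: intersection lies outside the first quadrant.
orange + carrots with both targets exact would need a negative amount; discard.
orange + almonds: intersection lies outside the first quadrant.
carrots + almonds: the both-tight solution has a negative serving — not a feasible corner.
Cheapest feasible corner: $4.76.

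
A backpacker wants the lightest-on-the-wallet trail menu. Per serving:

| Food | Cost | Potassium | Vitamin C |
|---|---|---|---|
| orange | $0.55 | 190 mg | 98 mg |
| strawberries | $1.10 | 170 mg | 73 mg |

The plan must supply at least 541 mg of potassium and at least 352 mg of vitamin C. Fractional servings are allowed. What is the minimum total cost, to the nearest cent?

$1.98

orange only: max(541/190, 352/98) = 3.592 servings → $1.98.
strawberries only: max(541/170, 352/73) = 4.822 servings → $5.30.
orange + strawberries: the both-tight solution has a negative serving — not a feasible corner.
The minimum over all feasible corners is $1.98.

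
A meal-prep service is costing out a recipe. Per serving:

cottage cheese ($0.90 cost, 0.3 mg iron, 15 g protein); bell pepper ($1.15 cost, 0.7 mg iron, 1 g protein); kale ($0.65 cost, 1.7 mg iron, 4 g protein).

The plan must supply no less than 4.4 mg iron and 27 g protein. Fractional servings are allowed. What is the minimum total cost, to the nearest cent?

$2.60

For a min-cost LP with two ≥-constraints, a basic feasible solution has at most two positive variables.
cottage cheese only: max(4.4/0.3, 27/15) = 14.67 servings → $13.20.
bell pepper only: max(4.4/0.7, 27/1) = 27 servings → $31.05.
kale only: max(4.4/1.7, 27/4) = 6.75 servings → $4.39.
cottage cheese + bell pepper with both tight: 1.422 servings and 5.676 servings → $7.81.
cottage cheese + kale with both tight: 1.165 servings and 2.383 servings → $2.60.
bell pepper + kale: the both-tight solution has a negative serving — not a feasible corner.
The minimum over all feasible corners is $2.60.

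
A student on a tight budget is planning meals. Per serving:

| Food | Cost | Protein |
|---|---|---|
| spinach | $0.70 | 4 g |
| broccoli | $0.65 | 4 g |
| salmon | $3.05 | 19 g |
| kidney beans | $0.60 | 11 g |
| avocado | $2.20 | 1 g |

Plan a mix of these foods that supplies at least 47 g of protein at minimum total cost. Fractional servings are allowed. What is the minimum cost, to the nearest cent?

$2.56

Cost per g of protein: kidney beans $0.0545, salmon $0.1605, broccoli $0.1625, spinach $0.1750, avocado $2.2000.
With no serving limits, use only kidney beans: 47 g / 11 g = 4.273 servings × $0.60 = $2.56.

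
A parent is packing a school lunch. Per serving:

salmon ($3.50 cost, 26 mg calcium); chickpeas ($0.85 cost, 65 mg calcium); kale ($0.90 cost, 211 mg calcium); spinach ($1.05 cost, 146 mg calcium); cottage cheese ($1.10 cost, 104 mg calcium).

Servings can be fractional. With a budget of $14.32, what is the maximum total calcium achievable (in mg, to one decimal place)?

3357.2 mg

Calcium per dollar: kale 234.4, spinach 139, cottage cheese 94.55, chickpeas 76.47, salmon 7.429.
With no serving limits, spend the whole cost allowance on kale: $14.32 / $0.90 × 211 mg = 3357.2 mg.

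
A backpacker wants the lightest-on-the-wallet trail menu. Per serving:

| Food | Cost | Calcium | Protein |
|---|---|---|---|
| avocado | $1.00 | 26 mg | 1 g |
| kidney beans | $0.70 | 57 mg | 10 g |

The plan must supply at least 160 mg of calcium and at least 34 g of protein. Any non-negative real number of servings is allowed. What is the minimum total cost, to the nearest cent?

$2.38

Check every corner: each single food scaled to meet both minima, and each pair solved so both constraints bind.
avocado only: max(160/26, 34/1) = 34 servings → $34.00.
kidney beans only: max(160/57, 34/10) = 3.4 servings → $2.38.
avocado + kidney beans: the both-tight solution has a negative serving — not a feasible corner.
Cheapest feasible corner: $2.38.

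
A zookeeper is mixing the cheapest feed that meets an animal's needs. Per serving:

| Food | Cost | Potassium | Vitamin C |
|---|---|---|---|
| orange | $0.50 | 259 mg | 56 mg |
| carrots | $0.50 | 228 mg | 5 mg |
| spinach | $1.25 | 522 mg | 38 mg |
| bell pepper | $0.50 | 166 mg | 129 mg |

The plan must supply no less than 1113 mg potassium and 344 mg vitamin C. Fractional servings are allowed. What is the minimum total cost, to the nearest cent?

A basic optimal solution has at most two foods positive. Try each food alone and each pair with both targets met exactly.
orange only: max(1113/259, 344/56) = 6.143 servings → $3.07.
carrots only: max(1113/228, 344/5) = 68.8 servings → $34.40.
spinach only: max(1113/522, 344/38) = 9.053 servings → $11.32.
bell pepper only: max(1113/166, 344/129) = 6.705 servings → $3.35.
orange + carrots with both targets exact would need a negative amount; discard.
orange + spinach: intersection lies outside the first quadrant.
orange + bell pepper with both tight: 3.586 servings and 1.11 servings → $2.35.
carrots + spinach with both targets exact would need a negative amount; discard.
carrots + bell pepper with both tight: 3.025 servings and 2.549 servings → $2.79.
spinach + bell pepper with both tight: 1.417 servings and 2.249 servings → $2.90.
Cheapest feasible corner: $2.35.

$2.35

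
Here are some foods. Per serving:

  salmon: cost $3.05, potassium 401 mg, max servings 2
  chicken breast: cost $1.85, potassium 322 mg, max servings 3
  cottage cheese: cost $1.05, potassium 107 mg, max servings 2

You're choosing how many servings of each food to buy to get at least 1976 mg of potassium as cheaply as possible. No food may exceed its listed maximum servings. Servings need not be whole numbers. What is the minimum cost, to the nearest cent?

$13.69

Cost per mg of potassium: chicken breast $0.0057, salmon $0.0076, cottage cheese $0.0098.
Take 3 servings of chicken breast: +966.0 mg potassium for $5.55 (total $5.55, still need 1010.0 mg).
Take 2 servings of salmon: +802.0 mg potassium for $6.10 (total $11.65, still need 208.0 mg).
Take 1.944 servings of cottage cheese: +208.0 mg potassium for $2.04 (total $13.69, still need 0.0 mg).
Filling from the cheapest source first is optimal under one linear minimum: $13.69.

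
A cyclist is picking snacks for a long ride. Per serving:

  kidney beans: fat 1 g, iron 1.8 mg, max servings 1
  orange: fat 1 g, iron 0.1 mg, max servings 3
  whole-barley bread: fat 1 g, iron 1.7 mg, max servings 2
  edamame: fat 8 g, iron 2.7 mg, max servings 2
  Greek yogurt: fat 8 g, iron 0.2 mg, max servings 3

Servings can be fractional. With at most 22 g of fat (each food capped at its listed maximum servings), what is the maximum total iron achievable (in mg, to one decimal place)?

10.9 mg

Iron per g fat: kidney beans 1.8, whole-barley bread 1.7, edamame 0.3375, orange 0.1, Greek yogurt 0.025.
Take 1 serving of kidney beans: uses 1 g fat, +1.8 mg iron (running total 1.8 mg).
Take 2 servings of whole-barley bread: uses 2 g fat, +3.4 mg iron (running total 5.2 mg).
Take 2 servings of edamame: uses 16 g fat, +5.4 mg iron (running total 10.6 mg).
Take 3 servings of orange: uses 3 g fat, +0.3 mg iron (running total 10.9 mg).
Greedy by best ratio exhausts the fat allowance optimally: 10.9 mg.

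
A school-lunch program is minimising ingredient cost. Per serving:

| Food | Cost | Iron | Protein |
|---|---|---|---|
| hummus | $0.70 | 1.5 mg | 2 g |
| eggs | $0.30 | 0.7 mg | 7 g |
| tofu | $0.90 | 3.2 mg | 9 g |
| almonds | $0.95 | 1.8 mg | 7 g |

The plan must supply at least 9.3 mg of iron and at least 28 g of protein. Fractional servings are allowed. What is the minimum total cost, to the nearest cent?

$2.65

Minimising a linear cost over {iron ≥ 9.3, protein ≥ 28, servings ≥ 0} — the optimum is at a vertex, using one or two foods.
hummus only: max(9.3/1.5, 28/2) = 14 servings → $9.80.
eggs only: max(9.3/0.7, 28/7) = 13.29 servings → $3.99.
tofu only: max(9.3/3.2, 28/9) = 3.111 servings → $2.80.
almonds only: max(9.3/1.8, 28/7) = 5.167 servings → $4.91.
hummus + eggs with both tight: 5 servings and 2.571 servings → $4.27.
hummus + tofu: the both-tight solution has a negative serving — not a feasible corner.
hummus + almonds with both tight: 2.13 servings and 3.391 servings → $4.71.
eggs + tofu with both tight: 0.3665 servings and 2.826 servings → $2.65.
eggs + almonds with both targets exact would need a negative amount; discard.
tofu + almonds with both tight: 2.371 servings and 0.9516 servings → $3.04.
The minimum over all feasible corners is $2.65.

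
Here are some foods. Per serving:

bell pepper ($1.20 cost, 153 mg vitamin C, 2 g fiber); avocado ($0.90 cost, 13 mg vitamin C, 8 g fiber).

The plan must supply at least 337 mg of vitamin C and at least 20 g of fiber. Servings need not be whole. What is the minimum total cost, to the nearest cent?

Compare the cost at each extreme point of the feasible region.
bell pepper only: max(337/153, 20/2) = 10 servings → $12.00.
avocado only: max(337/13, 20/8) = 25.92 servings → $23.33.
bell pepper + avocado with both tight: 2.033 servings and 1.992 servings → $4.23.
Cheapest feasible corner: $4.23.

$4.23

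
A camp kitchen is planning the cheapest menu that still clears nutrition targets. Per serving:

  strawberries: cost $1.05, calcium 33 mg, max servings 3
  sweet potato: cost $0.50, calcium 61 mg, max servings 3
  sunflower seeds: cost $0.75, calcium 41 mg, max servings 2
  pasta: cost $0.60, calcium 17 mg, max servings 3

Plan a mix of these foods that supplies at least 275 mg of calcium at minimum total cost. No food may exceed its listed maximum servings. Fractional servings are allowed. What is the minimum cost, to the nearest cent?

$3.32

Cost per mg of calcium: sweet potato $0.0082, sunflower seeds $0.0183, strawberries $0.0318, pasta $0.0353.
Take 3 servings of sweet potato: +183.0 mg calcium for $1.50 (total $1.50, still need 92.0 mg).
Take 2 servings of sunflower seeds: +82.0 mg calcium for $1.50 (total $3.00, still need 10.0 mg).
Take 0.303 servings of strawberries: +10.0 mg calcium for $0.32 (total $3.32, still need 0.0 mg).
Filling from the cheapest source first is optimal under one linear minimum: $3.32.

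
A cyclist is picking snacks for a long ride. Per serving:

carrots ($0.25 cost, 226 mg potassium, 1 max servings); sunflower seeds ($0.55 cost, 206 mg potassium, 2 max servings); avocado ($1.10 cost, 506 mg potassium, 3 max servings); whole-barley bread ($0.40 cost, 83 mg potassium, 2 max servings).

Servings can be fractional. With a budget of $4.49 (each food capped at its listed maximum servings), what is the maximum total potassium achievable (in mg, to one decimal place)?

2096.1 mg

Potassium per dollar: carrots 904, avocado 460, sunflower seeds 374.5, whole-barley bread 207.5.
Take 1 serving of carrots: spends $0.25, +226.0 mg potassium (running total 226.0 mg).
Take 3 servings of avocado: spends $3.30, +1518.0 mg potassium (running total 1744.0 mg).
Take 1.709 servings of sunflower seeds: spends $0.94, +352.1 mg potassium (running total 2096.1 mg).
Filling greedily by potassium-per-dollar is optimal for one linear limit, giving 2096.1 mg.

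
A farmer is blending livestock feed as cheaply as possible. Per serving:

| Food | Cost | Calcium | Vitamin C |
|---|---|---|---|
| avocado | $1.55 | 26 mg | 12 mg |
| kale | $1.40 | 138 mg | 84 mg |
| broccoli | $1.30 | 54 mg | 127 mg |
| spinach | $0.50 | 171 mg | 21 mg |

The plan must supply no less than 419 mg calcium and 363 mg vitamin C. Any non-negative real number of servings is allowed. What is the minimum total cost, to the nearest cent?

$4.18

A basic optimal solution has at most two foods positive. Try each food alone and each pair with both targets met exactly.
avocado only: max(419/26, 363/12) = 30.25 servings → $46.89.
kale only: max(419/138, 363/84) = 4.321 servings → $6.05.
broccoli only: max(419/54, 363/127) = 7.759 servings → $10.09.
spinach only: max(419/171, 363/21) = 17.29 servings → $8.64.
avocado + kale: the both-tight solution has a negative serving — not a feasible corner.
avocado + broccoli with both tight: 12.66 servings and 1.662 servings → $21.79.
avocado + spinach: the both-tight solution has a negative serving — not a feasible corner.
kale + broccoli with both tight: 2.587 servings and 1.147 servings → $5.11.
kale + spinach: intersection lies outside the first quadrant.
broccoli + spinach with both tight: 2.588 servings and 1.633 servings → $4.18.
So the least-cost plan costs $4.18.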